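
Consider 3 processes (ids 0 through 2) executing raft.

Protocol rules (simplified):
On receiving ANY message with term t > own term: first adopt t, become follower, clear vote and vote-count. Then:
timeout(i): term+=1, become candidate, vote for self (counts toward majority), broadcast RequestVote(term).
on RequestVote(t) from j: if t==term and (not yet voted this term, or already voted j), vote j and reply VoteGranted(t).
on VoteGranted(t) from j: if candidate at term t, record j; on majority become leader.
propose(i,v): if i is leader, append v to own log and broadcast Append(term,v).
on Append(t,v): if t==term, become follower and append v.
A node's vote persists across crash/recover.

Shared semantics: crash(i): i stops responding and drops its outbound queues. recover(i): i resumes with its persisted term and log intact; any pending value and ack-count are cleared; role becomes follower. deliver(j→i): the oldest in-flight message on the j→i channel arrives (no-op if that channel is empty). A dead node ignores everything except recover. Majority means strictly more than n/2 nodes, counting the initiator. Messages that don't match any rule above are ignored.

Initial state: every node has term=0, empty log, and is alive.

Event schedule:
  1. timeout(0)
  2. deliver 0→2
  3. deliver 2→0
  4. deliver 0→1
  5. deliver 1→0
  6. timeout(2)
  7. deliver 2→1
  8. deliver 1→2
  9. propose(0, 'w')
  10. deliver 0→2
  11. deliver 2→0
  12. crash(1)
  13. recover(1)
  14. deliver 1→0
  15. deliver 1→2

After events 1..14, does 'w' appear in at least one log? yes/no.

e1 timeout(0): 0[cand,t=1,-]
e2 deliver 0→2: 2[foll,t=1,-]
e3 deliver 2→0: 0[lead,t=1,-]
e4 deliver 0→1: 1[foll,t=1,-]
e5 deliver 1→0: ·
e6 timeout(2): 2[cand,t=2,-]
e7 deliver 2→1: 1[foll,t=2,-]
e8 deliver 1→2: 2[lead,t=2,-]
e9 propose(0,'w'): 0[lead,t=1,w]
e10 deliver 0→2: ·
e11 deliver 2→0: 0[foll,t=2,w]
e12 crash(1): 1[✗foll,t=2,-]
e13 recover(1): 1[foll,t=2,-]
e14 deliver 1→0: ·

yes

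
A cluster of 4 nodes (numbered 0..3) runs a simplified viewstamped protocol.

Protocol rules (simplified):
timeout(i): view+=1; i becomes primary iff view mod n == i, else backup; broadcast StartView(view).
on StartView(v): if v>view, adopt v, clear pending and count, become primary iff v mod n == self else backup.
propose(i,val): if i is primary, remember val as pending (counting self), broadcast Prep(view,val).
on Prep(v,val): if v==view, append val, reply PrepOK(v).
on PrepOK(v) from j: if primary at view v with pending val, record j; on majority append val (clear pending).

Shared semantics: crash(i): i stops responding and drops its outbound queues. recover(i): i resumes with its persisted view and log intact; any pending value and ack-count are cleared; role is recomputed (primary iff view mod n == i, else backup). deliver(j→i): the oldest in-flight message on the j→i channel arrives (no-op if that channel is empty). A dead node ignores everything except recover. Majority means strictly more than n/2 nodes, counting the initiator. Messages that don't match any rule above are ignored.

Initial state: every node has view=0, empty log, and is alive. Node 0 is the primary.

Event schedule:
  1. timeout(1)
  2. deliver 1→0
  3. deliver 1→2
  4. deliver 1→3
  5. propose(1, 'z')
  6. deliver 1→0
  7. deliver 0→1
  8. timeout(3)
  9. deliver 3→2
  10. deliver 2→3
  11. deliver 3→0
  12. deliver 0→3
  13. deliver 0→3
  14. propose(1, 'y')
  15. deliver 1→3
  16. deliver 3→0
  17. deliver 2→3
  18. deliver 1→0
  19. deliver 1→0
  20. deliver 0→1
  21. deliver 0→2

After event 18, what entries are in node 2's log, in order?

empty

[1] timeout(1) → N1(prim v1 [-])
[2] deliver 1→0 → N0(back v1 [-])
[3] deliver 1→2 → N2(back v1 [-])
[4] deliver 1→3 → N3(back v1 [-])
[5] propose(1,'z') → ∅
[6] deliver 1→0 → N0(back v1 [z])
[7] deliver 0→1 → ∅
[8] timeout(3) → N3(back v2 [-])
[9] deliver 3→2 → N2(prim v2 [-])
[10] deliver 2→3 → ∅
[11] deliver 3→0 → N0(back v2 [z])
[12] deliver 0→3 → ∅
[13] deliver 0→3 → ∅
[14] propose(1,'y') → ∅
[15] deliver 1→3 → ∅
[16] deliver 3→0 → ∅
[17] deliver 2→3 → ∅
[18] deliver 1→0 → ∅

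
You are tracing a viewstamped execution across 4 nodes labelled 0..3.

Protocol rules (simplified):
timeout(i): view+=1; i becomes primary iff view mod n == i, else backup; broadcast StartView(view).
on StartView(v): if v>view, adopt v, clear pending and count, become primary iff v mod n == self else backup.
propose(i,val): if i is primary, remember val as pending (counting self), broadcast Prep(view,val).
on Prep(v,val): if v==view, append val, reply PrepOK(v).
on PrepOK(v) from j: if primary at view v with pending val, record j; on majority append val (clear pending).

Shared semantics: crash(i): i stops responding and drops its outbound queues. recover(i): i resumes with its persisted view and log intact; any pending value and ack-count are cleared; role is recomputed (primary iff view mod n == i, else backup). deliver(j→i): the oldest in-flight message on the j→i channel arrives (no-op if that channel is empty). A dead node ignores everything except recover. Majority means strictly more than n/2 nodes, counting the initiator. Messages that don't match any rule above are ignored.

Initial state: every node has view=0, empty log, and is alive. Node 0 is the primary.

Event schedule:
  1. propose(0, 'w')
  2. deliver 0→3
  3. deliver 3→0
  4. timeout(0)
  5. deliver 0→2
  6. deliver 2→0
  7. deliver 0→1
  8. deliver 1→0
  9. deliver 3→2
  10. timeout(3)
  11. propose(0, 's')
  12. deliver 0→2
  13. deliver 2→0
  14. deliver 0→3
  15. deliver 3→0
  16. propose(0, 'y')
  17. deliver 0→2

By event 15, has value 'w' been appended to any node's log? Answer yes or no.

step 1 propose(0,'w'): —
step 2 deliver 0→3: 3={back,v=0,log=w}
step 3 deliver 3→0: —
step 4 timeout(0): 0={back,v=1,log=-}
step 5 deliver 0→2: 2={back,v=0,log=w}
step 6 deliver 2→0: —
step 7 deliver 0→1: 1={back,v=0,log=w}
step 8 deliver 1→0: —
step 9 deliver 3→2: —
step 10 timeout(3): 3={back,v=1,log=w}
step 11 propose(0,'s'): —
step 12 deliver 0→2: 2={back,v=1,log=w}
step 13 deliver 2→0: —
step 14 deliver 0→3: —
step 15 deliver 3→0: —

yes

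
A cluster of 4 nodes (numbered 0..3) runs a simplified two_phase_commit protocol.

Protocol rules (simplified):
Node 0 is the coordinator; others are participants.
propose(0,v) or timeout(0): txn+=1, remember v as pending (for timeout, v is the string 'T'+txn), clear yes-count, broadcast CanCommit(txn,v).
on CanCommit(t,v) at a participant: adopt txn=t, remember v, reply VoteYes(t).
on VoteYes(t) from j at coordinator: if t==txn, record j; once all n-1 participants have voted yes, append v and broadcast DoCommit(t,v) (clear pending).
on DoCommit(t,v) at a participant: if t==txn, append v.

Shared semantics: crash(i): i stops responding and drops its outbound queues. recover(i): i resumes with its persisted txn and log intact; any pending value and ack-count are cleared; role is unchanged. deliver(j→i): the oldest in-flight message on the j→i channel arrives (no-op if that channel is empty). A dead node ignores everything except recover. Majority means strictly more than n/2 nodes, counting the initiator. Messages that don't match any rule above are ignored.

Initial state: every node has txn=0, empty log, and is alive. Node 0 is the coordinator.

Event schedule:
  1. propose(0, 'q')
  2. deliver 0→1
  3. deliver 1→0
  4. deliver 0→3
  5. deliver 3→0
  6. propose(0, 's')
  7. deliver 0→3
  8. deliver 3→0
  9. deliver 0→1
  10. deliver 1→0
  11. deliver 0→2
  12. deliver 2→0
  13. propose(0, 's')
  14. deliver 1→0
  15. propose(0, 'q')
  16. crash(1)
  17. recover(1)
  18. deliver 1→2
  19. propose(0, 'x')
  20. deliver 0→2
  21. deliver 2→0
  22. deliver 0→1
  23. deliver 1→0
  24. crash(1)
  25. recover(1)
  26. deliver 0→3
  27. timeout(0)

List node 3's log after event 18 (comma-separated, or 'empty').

empty

after 1 — propose(0,'q'): n0:coor/t1/[-]
after 2 — deliver 0→1: n1:part/t1/[-]
after 3 — deliver 1→0: ·
after 4 — deliver 0→3: n3:part/t1/[-]
after 5 — deliver 3→0: ·
after 6 — propose(0,'s'): n0:coor/t2/[-]
after 7 — deliver 0→3: n3:part/t2/[-]
after 8 — deliver 3→0: ·
after 9 — deliver 0→1: n1:part/t2/[-]
after 10 — deliver 1→0: ·
after 11 — deliver 0→2: n2:part/t1/[-]
after 12 — deliver 2→0: ·
after 13 — propose(0,'s'): n0:coor/t3/[-]
after 14 — deliver 1→0: ·
after 15 — propose(0,'q'): n0:coor/t4/[-]
after 16 — crash(1): n1:✗part/t2/[-]
after 17 — recover(1): n1:part/t2/[-]
after 18 — deliver 1→2: ·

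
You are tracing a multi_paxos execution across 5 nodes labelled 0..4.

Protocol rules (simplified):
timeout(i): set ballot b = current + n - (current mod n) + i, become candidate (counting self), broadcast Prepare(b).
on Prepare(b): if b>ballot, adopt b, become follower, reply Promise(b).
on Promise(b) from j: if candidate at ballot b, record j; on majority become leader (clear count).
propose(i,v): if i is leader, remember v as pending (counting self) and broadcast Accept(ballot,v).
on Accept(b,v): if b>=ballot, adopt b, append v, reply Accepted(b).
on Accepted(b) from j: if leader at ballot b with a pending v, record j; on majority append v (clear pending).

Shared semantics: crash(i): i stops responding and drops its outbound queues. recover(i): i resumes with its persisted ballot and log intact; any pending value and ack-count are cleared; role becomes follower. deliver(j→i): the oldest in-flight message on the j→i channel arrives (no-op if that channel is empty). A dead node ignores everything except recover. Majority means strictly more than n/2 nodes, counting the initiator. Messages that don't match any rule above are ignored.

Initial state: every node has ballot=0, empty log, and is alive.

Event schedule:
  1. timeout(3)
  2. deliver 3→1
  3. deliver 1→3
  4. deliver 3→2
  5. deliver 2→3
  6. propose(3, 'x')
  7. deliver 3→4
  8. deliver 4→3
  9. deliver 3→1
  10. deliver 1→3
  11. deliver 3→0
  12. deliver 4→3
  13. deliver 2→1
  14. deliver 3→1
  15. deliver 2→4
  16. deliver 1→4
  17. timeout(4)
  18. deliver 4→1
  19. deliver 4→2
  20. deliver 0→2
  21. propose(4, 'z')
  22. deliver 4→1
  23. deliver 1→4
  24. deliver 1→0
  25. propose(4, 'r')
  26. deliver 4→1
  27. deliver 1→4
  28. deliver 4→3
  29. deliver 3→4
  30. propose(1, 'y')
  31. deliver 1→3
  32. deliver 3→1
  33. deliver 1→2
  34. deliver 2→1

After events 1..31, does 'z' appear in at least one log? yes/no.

no

[1] timeout(3) → N3(cand b8 [-])
[2] deliver 3→1 → N1(foll b8 [-])
[3] deliver 1→3 → ∅
[4] deliver 3→2 → N2(foll b8 [-])
[5] deliver 2→3 → N3(lead b8 [-])
[6] propose(3,'x') → ∅
[7] deliver 3→4 → N4(foll b8 [-])
[8] deliver 4→3 → ∅
[9] deliver 3→1 → N1(foll b8 [x])
[10] deliver 1→3 → ∅
[11] deliver 3→0 → N0(foll b8 [-])
[12] deliver 4→3 → ∅
[13] deliver 2→1 → ∅
[14] deliver 3→1 → ∅
[15] deliver 2→4 → ∅
[16] deliver 1→4 → ∅
[17] timeout(4) → N4(cand b14 [-])
[18] deliver 4→1 → N1(foll b14 [x])
[19] deliver 4→2 → N2(foll b14 [-])
[20] deliver 0→2 → ∅
[21] propose(4,'z') → ∅
[22] deliver 4→1 → ∅
[23] deliver 1→4 → ∅
[24] deliver 1→0 → ∅
[25] propose(4,'r') → ∅
[26] deliver 4→1 → ∅
[27] deliver 1→4 → ∅
[28] deliver 4→3 → N3(foll b14 [-])
[29] deliver 3→4 → ∅
[30] propose(1,'y') → ∅
[31] deliver 1→3 → ∅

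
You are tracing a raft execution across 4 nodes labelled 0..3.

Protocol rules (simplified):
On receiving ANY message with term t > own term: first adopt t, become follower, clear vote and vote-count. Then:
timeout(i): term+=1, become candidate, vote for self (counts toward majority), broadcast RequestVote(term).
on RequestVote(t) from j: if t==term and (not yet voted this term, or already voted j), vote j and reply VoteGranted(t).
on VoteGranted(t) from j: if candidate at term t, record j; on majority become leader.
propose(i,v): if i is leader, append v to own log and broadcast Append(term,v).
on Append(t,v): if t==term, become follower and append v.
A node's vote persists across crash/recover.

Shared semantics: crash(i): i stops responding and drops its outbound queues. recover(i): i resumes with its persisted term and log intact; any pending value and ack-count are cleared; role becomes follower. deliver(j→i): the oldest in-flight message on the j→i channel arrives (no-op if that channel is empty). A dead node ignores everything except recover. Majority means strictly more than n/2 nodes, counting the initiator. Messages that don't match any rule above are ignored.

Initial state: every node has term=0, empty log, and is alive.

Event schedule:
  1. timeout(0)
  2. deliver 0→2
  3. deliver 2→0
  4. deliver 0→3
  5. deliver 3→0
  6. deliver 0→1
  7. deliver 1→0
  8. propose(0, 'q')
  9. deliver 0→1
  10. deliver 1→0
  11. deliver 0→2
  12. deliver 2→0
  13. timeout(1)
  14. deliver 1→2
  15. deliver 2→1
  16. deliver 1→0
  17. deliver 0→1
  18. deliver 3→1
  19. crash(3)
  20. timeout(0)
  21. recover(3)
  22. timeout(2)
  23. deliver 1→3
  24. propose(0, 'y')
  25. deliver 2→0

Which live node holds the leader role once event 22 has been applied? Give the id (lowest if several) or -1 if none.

1

[1] timeout(0) → N0(cand t1 [-])
[2] deliver 0→2 → N2(foll t1 [-])
[3] deliver 2→0 → ∅
[4] deliver 0→3 → N3(foll t1 [-])
[5] deliver 3→0 → N0(lead t1 [-])
[6] deliver 0→1 → N1(foll t1 [-])
[7] deliver 1→0 → ∅
[8] propose(0,'q') → N0(lead t1 [q])
[9] deliver 0→1 → N1(foll t1 [q])
[10] deliver 1→0 → ∅
[11] deliver 0→2 → N2(foll t1 [q])
[12] deliver 2→0 → ∅
[13] timeout(1) → N1(cand t2 [q])
[14] deliver 1→2 → N2(foll t2 [q])
[15] deliver 2→1 → ∅
[16] deliver 1→0 → N0(foll t2 [q])
[17] deliver 0→1 → N1(lead t2 [q])
[18] deliver 3→1 → ∅
[19] crash(3) → N3(✗foll t1 [-])
[20] timeout(0) → N0(cand t3 [q])
[21] recover(3) → N3(foll t1 [-])
[22] timeout(2) → N2(cand t3 [q])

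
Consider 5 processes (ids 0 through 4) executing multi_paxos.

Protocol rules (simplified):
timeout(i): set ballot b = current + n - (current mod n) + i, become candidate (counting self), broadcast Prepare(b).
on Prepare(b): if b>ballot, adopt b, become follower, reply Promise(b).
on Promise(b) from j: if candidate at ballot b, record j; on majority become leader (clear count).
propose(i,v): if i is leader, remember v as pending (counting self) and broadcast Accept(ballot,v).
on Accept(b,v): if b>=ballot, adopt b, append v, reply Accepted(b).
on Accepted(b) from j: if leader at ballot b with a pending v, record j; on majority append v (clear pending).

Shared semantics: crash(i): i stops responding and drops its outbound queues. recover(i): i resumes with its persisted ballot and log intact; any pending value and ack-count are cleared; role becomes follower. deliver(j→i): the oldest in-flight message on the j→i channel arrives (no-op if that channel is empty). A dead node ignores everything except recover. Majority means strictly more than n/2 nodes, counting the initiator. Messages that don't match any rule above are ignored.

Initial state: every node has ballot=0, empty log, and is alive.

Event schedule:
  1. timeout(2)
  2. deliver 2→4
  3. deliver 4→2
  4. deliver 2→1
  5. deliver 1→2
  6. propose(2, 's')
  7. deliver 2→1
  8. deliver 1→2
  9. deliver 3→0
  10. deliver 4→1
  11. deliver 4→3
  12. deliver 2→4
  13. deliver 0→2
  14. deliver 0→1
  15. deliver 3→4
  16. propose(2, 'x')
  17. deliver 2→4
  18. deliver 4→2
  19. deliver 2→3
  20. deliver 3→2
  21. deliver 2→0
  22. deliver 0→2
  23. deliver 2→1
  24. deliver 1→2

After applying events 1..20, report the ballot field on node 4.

7

1. timeout(2):  <2:cand b7 ->
2. deliver 2→4:  <4:foll b7 ->
3. deliver 4→2:  nop
4. deliver 2→1:  <1:foll b7 ->
5. deliver 1→2:  <2:lead b7 ->
6. propose(2,'s'):  nop
7. deliver 2→1:  <1:foll b7 s>
8. deliver 1→2:  nop
9. deliver 3→0:  nop
10. deliver 4→1:  nop
11. deliver 4→3:  nop
12. deliver 2→4:  <4:foll b7 s>
13. deliver 0→2:  nop
14. deliver 0→1:  nop
15. deliver 3→4:  nop
16. propose(2,'x'):  nop
17. deliver 2→4:  <4:foll b7 s,x>
18. deliver 4→2:  nop
19. deliver 2→3:  <3:foll b7 ->
20. deliver 3→2:  nop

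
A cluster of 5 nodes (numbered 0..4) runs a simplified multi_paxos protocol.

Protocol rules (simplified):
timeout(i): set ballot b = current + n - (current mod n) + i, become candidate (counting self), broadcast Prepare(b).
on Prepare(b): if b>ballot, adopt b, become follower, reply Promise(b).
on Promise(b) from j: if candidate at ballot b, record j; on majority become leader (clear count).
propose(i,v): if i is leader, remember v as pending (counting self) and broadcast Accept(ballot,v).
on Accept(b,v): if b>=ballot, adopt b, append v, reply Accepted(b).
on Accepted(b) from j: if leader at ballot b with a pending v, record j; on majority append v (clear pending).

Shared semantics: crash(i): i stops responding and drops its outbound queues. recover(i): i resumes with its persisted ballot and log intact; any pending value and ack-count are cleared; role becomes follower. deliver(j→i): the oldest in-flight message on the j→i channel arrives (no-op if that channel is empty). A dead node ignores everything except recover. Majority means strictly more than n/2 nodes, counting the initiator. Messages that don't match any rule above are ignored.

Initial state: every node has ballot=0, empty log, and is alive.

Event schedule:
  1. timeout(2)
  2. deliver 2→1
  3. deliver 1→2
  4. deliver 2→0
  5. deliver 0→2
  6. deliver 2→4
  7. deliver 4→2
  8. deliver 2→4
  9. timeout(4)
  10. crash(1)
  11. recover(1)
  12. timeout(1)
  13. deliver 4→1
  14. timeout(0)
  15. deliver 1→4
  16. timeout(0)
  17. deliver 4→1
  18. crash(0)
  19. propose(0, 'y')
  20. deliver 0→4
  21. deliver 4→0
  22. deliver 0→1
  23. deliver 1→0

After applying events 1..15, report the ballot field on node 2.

7

after 1 — timeout(2): n2:cand/b7/[-]
after 2 — deliver 2→1: n1:foll/b7/[-]
after 3 — deliver 1→2: ·
after 4 — deliver 2→0: n0:foll/b7/[-]
after 5 — deliver 0→2: n2:lead/b7/[-]
after 6 — deliver 2→4: n4:foll/b7/[-]
after 7 — deliver 4→2: ·
after 8 — deliver 2→4: ·
after 9 — timeout(4): n4:cand/b14/[-]
after 10 — crash(1): n1:✗foll/b7/[-]
after 11 — recover(1): n1:foll/b7/[-]
after 12 — timeout(1): n1:cand/b11/[-]
after 13 — deliver 4→1: n1:foll/b14/[-]
after 14 — timeout(0): n0:cand/b10/[-]
after 15 — deliver 1→4: ·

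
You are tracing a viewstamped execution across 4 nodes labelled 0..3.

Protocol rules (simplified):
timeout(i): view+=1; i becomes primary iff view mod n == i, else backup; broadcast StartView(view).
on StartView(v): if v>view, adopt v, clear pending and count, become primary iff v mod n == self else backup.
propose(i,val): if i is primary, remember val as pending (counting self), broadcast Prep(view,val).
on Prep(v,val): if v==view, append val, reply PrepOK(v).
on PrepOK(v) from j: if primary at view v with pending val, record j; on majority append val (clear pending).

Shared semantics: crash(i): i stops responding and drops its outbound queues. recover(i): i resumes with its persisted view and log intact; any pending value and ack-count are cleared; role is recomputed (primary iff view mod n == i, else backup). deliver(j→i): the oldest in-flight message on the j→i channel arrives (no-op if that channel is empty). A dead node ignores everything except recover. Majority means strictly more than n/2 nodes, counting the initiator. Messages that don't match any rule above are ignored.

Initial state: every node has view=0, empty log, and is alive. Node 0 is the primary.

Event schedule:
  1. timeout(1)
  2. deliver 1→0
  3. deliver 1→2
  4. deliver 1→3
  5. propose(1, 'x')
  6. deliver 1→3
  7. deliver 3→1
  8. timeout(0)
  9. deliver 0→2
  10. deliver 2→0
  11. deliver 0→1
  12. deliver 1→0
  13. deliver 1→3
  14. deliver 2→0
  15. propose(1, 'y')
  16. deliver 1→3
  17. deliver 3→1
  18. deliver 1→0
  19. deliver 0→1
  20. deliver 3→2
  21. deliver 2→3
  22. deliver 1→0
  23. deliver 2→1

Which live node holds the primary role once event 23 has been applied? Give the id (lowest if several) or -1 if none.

1. timeout(1):  <1:prim v1 ->
2. deliver 1→0:  <0:back v1 ->
3. deliver 1→2:  <2:back v1 ->
4. deliver 1→3:  <3:back v1 ->
5. propose(1,'x'):  nop
6. deliver 1→3:  <3:back v1 x>
7. deliver 3→1:  nop
8. timeout(0):  <0:back v2 ->
9. deliver 0→2:  <2:prim v2 ->
10. deliver 2→0:  nop
11. deliver 0→1:  <1:back v2 ->
12. deliver 1→0:  nop
13. deliver 1→3:  nop
14. deliver 2→0:  nop
15. propose(1,'y'):  nop
16. deliver 1→3:  nop
17. deliver 3→1:  nop
18. deliver 1→0:  nop
19. deliver 0→1:  nop
20. deliver 3→2:  nop
21. deliver 2→3:  nop
22. deliver 1→0:  nop
23. deliver 2→1:  nop

2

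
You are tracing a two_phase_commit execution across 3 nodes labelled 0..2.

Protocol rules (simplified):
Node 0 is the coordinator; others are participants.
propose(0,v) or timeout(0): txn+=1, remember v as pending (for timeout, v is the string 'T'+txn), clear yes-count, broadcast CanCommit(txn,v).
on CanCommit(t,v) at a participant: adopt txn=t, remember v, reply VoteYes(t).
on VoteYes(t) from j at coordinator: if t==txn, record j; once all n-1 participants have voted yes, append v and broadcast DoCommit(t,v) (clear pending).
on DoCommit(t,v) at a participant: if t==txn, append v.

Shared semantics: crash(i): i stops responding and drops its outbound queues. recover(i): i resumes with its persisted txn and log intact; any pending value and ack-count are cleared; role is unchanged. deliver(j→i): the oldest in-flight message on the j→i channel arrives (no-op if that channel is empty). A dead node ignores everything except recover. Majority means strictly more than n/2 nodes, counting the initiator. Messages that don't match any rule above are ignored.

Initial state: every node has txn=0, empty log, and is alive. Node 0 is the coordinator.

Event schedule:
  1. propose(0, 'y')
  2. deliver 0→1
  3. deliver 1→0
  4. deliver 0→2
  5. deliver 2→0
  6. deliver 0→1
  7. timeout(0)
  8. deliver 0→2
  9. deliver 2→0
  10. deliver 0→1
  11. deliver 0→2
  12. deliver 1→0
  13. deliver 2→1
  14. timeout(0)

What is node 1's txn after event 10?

1. propose(0,'y'):  <0:coor t1 ->
2. deliver 0→1:  <1:part t1 ->
3. deliver 1→0:  nop
4. deliver 0→2:  <2:part t1 ->
5. deliver 2→0:  <0:coor t1 y>
6. deliver 0→1:  <1:part t1 y>
7. timeout(0):  <0:coor t2 y>
8. deliver 0→2:  <2:part t1 y>
9. deliver 2→0:  nop
10. deliver 0→1:  <1:part t2 y>

2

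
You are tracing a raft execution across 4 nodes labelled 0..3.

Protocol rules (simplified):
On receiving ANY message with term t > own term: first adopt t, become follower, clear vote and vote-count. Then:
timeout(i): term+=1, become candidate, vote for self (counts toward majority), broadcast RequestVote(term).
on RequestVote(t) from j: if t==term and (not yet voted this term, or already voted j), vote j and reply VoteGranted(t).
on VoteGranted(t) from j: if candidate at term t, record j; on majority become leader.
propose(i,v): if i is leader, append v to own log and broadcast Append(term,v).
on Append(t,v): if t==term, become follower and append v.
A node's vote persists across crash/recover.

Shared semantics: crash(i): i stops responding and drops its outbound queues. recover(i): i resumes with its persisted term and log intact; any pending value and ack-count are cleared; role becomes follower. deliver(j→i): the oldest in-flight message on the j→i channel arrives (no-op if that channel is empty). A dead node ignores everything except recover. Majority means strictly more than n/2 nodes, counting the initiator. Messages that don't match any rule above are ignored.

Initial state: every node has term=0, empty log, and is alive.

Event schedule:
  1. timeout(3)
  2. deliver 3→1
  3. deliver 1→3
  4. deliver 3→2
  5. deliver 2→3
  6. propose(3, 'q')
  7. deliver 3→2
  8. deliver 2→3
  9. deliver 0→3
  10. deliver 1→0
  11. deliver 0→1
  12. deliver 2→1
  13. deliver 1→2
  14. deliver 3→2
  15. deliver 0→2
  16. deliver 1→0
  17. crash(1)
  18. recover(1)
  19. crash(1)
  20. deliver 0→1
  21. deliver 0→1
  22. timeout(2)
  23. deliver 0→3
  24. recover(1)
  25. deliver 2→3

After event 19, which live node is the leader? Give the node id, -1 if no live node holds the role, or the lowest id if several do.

after 1 — timeout(3): n3:cand/t1/[-]
after 2 — deliver 3→1: n1:foll/t1/[-]
after 3 — deliver 1→3: ·
after 4 — deliver 3→2: n2:foll/t1/[-]
after 5 — deliver 2→3: n3:lead/t1/[-]
after 6 — propose(3,'q'): n3:lead/t1/[q]
after 7 — deliver 3→2: n2:foll/t1/[q]
after 8 — deliver 2→3: ·
after 9 — deliver 0→3: ·
after 10 — deliver 1→0: ·
after 11 — deliver 0→1: ·
after 12 — deliver 2→1: ·
after 13 — deliver 1→2: ·
after 14 — deliver 3→2: ·
after 15 — deliver 0→2: ·
after 16 — deliver 1→0: ·
after 17 — crash(1): n1:✗foll/t1/[-]
after 18 — recover(1): n1:foll/t1/[-]
after 19 — crash(1): n1:✗foll/t1/[-]

3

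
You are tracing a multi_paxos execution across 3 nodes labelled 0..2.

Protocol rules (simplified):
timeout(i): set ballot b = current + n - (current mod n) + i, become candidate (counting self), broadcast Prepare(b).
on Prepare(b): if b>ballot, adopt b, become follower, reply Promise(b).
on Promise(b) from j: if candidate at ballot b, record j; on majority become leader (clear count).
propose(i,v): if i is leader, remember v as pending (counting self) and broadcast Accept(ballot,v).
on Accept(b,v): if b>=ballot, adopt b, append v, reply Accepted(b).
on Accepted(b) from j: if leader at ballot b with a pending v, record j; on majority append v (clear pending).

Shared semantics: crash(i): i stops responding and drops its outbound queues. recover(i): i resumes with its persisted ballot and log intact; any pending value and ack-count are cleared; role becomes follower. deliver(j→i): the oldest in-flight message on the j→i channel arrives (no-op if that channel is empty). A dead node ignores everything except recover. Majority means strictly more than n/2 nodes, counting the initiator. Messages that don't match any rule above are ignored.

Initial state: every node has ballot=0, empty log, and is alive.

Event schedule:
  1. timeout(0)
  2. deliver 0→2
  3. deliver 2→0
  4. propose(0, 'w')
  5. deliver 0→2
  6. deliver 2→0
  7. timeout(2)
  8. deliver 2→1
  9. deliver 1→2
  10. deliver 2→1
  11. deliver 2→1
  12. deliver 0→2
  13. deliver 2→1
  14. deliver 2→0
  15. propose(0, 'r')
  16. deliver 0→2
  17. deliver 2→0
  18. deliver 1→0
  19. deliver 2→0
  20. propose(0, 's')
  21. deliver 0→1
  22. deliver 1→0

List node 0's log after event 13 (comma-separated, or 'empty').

w

after 1 — timeout(0): n0:cand/b3/[-]
after 2 — deliver 0→2: n2:foll/b3/[-]
after 3 — deliver 2→0: n0:lead/b3/[-]
after 4 — propose(0,'w'): ·
after 5 — deliver 0→2: n2:foll/b3/[w]
after 6 — deliver 2→0: n0:lead/b3/[w]
after 7 — timeout(2): n2:cand/b8/[w]
after 8 — deliver 2→1: n1:foll/b8/[-]
after 9 — deliver 1→2: n2:lead/b8/[w]
after 10 — deliver 2→1: ·
after 11 — deliver 2→1: ·
after 12 — deliver 0→2: ·
after 13 — deliver 2→1: ·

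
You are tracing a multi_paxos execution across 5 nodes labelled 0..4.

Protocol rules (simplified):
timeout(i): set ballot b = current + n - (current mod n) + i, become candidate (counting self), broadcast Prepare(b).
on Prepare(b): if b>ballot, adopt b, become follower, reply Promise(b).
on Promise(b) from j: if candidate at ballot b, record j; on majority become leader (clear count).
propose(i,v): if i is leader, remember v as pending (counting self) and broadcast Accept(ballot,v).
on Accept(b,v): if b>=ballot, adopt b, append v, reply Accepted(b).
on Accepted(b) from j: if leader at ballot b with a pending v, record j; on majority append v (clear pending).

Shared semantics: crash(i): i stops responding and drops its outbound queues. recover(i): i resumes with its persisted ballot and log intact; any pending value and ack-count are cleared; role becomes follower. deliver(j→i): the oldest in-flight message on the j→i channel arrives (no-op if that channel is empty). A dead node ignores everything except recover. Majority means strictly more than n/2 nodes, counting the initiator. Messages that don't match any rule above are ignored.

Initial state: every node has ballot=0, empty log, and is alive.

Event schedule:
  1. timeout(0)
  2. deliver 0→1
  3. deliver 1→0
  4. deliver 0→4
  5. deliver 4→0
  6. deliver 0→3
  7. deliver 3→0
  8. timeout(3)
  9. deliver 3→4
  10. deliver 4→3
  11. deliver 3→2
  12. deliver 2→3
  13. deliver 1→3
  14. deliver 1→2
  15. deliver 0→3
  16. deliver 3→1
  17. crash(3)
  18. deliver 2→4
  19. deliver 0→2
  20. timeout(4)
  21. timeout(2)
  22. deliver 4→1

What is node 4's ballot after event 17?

e1 timeout(0): 0[cand,b=5,-]
e2 deliver 0→1: 1[foll,b=5,-]
e3 deliver 1→0: ·
e4 deliver 0→4: 4[foll,b=5,-]
e5 deliver 4→0: 0[lead,b=5,-]
e6 deliver 0→3: 3[foll,b=5,-]
e7 deliver 3→0: ·
e8 timeout(3): 3[cand,b=13,-]
e9 deliver 3→4: 4[foll,b=13,-]
e10 deliver 4→3: ·
e11 deliver 3→2: 2[foll,b=13,-]
e12 deliver 2→3: 3[lead,b=13,-]
e13 deliver 1→3: ·
e14 deliver 1→2: ·
e15 deliver 0→3: ·
e16 deliver 3→1: 1[foll,b=13,-]
e17 crash(3): 3[✗lead,b=13,-]

13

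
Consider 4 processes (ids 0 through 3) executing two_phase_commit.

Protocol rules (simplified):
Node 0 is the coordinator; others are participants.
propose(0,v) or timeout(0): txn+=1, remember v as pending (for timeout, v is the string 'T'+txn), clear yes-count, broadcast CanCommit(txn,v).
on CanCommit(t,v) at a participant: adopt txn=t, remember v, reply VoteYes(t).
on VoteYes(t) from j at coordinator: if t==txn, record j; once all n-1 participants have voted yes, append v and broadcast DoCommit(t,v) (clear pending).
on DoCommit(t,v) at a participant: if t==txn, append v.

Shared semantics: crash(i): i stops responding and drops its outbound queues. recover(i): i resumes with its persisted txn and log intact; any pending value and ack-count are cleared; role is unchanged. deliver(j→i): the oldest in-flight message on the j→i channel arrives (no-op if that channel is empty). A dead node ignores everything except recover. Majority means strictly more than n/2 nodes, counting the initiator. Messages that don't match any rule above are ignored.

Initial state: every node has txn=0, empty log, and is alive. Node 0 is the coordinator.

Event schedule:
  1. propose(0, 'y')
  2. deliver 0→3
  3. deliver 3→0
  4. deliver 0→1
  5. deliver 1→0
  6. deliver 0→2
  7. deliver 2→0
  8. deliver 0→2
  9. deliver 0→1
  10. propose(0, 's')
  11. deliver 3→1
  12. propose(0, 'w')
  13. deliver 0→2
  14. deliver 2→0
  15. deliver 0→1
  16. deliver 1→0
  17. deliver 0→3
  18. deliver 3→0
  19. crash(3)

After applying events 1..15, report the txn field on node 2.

2

e1 propose(0,'y'): 0[coor,t=1,-]
e2 deliver 0→3: 3[part,t=1,-]
e3 deliver 3→0: ·
e4 deliver 0→1: 1[part,t=1,-]
e5 deliver 1→0: ·
e6 deliver 0→2: 2[part,t=1,-]
e7 deliver 2→0: 0[coor,t=1,y]
e8 deliver 0→2: 2[part,t=1,y]
e9 deliver 0→1: 1[part,t=1,y]
e10 propose(0,'s'): 0[coor,t=2,y]
e11 deliver 3→1: ·
e12 propose(0,'w'): 0[coor,t=3,y]
e13 deliver 0→2: 2[part,t=2,y]
e14 deliver 2→0: ·
e15 deliver 0→1: 1[part,t=2,y]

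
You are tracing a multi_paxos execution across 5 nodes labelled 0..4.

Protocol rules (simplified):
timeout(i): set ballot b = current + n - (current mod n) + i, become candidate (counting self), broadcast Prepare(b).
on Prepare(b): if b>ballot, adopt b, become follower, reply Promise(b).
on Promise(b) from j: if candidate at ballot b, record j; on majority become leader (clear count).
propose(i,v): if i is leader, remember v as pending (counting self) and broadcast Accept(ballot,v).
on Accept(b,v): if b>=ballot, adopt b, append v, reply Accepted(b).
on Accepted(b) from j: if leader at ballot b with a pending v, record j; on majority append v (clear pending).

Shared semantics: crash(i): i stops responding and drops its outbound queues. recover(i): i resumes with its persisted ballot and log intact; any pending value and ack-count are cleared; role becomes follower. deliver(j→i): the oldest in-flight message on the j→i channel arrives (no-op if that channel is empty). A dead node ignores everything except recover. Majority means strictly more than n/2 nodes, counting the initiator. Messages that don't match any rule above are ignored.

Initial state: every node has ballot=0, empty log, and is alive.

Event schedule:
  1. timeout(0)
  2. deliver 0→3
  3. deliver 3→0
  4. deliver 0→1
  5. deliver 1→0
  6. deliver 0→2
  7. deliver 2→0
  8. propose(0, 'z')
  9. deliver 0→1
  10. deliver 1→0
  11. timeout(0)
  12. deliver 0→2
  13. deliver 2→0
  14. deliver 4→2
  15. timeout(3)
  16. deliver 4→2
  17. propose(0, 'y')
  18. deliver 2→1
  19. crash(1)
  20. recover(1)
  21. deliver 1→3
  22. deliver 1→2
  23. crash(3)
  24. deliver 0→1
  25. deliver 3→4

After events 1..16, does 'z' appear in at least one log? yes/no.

yes

[1] timeout(0) → N0(cand b5 [-])
[2] deliver 0→3 → N3(foll b5 [-])
[3] deliver 3→0 → ∅
[4] deliver 0→1 → N1(foll b5 [-])
[5] deliver 1→0 → N0(lead b5 [-])
[6] deliver 0→2 → N2(foll b5 [-])
[7] deliver 2→0 → ∅
[8] propose(0,'z') → ∅
[9] deliver 0→1 → N1(foll b5 [z])
[10] deliver 1→0 → ∅
[11] timeout(0) → N0(cand b10 [-])
[12] deliver 0→2 → N2(foll b5 [z])
[13] deliver 2→0 → ∅
[14] deliver 4→2 → ∅
[15] timeout(3) → N3(cand b13 [-])
[16] deliver 4→2 → ∅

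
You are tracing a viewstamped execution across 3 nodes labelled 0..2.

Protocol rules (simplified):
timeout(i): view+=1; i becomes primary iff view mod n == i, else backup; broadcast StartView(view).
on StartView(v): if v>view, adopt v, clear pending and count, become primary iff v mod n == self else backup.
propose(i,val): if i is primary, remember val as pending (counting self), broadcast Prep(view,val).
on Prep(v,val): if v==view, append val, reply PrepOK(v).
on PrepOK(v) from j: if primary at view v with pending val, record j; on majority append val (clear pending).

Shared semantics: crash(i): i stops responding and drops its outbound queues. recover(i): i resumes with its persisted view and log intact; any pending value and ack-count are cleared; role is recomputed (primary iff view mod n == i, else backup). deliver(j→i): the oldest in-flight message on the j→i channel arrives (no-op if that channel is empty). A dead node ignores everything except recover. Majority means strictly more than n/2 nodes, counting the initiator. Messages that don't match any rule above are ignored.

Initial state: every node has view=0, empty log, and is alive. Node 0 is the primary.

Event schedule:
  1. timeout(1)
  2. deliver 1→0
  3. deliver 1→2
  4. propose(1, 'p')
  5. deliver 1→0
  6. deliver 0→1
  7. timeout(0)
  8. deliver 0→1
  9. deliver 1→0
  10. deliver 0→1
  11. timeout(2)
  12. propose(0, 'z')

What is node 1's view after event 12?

[1] timeout(1) → N1(prim v1 [-])
[2] deliver 1→0 → N0(back v1 [-])
[3] deliver 1→2 → N2(back v1 [-])
[4] propose(1,'p') → ∅
[5] deliver 1→0 → N0(back v1 [p])
[6] deliver 0→1 → N1(prim v1 [p])
[7] timeout(0) → N0(back v2 [p])
[8] deliver 0→1 → N1(back v2 [p])
[9] deliver 1→0 → ∅
[10] deliver 0→1 → ∅
[11] timeout(2) → N2(prim v2 [-])
[12] propose(0,'z') → ∅

2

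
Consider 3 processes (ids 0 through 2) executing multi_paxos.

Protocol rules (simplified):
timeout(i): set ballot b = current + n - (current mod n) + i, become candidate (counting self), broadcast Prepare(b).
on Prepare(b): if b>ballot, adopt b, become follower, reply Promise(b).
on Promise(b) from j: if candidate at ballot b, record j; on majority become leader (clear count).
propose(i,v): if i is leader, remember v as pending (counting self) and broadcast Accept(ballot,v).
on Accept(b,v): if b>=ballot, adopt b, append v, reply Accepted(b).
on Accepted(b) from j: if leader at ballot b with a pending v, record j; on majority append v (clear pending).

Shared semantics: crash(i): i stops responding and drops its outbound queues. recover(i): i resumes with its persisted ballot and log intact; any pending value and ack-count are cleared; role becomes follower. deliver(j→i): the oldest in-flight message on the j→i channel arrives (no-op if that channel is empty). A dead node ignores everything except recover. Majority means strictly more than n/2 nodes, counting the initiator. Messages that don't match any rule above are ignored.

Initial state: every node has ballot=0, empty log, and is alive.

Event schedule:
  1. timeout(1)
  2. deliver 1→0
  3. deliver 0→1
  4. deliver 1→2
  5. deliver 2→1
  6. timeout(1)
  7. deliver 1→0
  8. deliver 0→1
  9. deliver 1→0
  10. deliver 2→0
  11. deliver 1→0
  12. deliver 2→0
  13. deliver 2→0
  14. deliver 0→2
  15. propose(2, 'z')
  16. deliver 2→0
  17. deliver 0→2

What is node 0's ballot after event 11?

7

1. timeout(1):  <1:cand b4 ->
2. deliver 1→0:  <0:foll b4 ->
3. deliver 0→1:  <1:lead b4 ->
4. deliver 1→2:  <2:foll b4 ->
5. deliver 2→1:  nop
6. timeout(1):  <1:cand b7 ->
7. deliver 1→0:  <0:foll b7 ->
8. deliver 0→1:  <1:lead b7 ->
9. deliver 1→0:  nop
10. deliver 2→0:  nop
11. deliver 1→0:  nop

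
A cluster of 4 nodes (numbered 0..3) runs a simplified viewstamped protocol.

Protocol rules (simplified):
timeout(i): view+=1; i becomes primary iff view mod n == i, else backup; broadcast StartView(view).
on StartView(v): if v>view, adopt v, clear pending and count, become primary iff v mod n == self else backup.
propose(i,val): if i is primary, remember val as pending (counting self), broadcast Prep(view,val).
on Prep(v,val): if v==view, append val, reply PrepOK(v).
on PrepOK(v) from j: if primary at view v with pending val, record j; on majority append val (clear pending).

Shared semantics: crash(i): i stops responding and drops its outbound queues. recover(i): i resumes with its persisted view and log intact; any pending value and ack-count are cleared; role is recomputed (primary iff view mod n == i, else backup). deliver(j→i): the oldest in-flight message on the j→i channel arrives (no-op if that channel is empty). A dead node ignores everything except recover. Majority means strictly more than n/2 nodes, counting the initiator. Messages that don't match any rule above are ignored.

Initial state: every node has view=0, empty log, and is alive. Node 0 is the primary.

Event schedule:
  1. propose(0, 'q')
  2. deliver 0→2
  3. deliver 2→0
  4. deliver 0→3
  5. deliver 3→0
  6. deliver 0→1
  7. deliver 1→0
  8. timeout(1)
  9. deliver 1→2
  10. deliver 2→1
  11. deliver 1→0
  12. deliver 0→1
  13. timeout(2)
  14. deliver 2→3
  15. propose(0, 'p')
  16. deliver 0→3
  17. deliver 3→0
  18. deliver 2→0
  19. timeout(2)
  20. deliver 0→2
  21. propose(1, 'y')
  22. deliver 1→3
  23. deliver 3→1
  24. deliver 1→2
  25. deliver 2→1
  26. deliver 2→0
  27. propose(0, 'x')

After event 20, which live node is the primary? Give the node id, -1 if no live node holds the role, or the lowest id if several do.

1

e1 propose(0,'q'): ·
e2 deliver 0→2: 2[back,v=0,q]
e3 deliver 2→0: ·
e4 deliver 0→3: 3[back,v=0,q]
e5 deliver 3→0: 0[prim,v=0,q]
e6 deliver 0→1: 1[back,v=0,q]
e7 deliver 1→0: ·
e8 timeout(1): 1[prim,v=1,q]
e9 deliver 1→2: 2[back,v=1,q]
e10 deliver 2→1: ·
e11 deliver 1→0: 0[back,v=1,q]
e12 deliver 0→1: ·
e13 timeout(2): 2[prim,v=2,q]
e14 deliver 2→3: 3[back,v=2,q]
e15 propose(0,'p'): ·
e16 deliver 0→3: ·
e17 deliver 3→0: ·
e18 deliver 2→0: 0[back,v=2,q]
e19 timeout(2): 2[back,v=3,q]
e20 deliver 0→2: ·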